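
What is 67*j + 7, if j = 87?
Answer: 5836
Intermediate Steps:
67*j + 7 = 67*87 + 7 = 5829 + 7 = 5836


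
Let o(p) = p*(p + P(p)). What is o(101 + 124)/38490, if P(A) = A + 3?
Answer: 6795/2566 ≈ 2.6481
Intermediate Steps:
P(A) = 3 + A
o(p) = p*(3 + 2*p) (o(p) = p*(p + (3 + p)) = p*(3 + 2*p))
o(101 + 124)/38490 = ((101 + 124)*(3 + 2*(101 + 124)))/38490 = (225*(3 + 2*225))*(1/38490) = (225*(3 + 450))*(1/38490) = (225*453)*(1/38490) = 101925*(1/38490) = 6795/2566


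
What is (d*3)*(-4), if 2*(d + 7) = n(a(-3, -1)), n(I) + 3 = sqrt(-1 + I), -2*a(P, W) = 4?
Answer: 102 - 6*I*sqrt(3) ≈ 102.0 - 10.392*I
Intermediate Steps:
a(P, W) = -2 (a(P, W) = -1/2*4 = -2)
n(I) = -3 + sqrt(-1 + I)
d = -17/2 + I*sqrt(3)/2 (d = -7 + (-3 + sqrt(-1 - 2))/2 = -7 + (-3 + sqrt(-3))/2 = -7 + (-3 + I*sqrt(3))/2 = -7 + (-3/2 + I*sqrt(3)/2) = -17/2 + I*sqrt(3)/2 ≈ -8.5 + 0.86602*I)
(d*3)*(-4) = ((-17/2 + I*sqrt(3)/2)*3)*(-4) = (-51/2 + 3*I*sqrt(3)/2)*(-4) = 102 - 6*I*sqrt(3)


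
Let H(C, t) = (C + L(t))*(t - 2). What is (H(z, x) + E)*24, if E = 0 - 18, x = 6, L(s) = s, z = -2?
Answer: -48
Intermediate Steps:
E = -18
H(C, t) = (-2 + t)*(C + t) (H(C, t) = (C + t)*(t - 2) = (C + t)*(-2 + t) = (-2 + t)*(C + t))
(H(z, x) + E)*24 = ((6**2 - 2*(-2) - 2*6 - 2*6) - 18)*24 = ((36 + 4 - 12 - 12) - 18)*24 = (16 - 18)*24 = -2*24 = -48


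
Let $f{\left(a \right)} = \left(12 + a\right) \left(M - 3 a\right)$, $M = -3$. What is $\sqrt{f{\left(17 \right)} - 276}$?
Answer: $i \sqrt{1842} \approx 42.919 i$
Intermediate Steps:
$f{\left(a \right)} = \left(-3 - 3 a\right) \left(12 + a\right)$ ($f{\left(a \right)} = \left(12 + a\right) \left(-3 - 3 a\right) = \left(-3 - 3 a\right) \left(12 + a\right)$)
$\sqrt{f{\left(17 \right)} - 276} = \sqrt{\left(-36 - 663 - 3 \cdot 17^{2}\right) - 276} = \sqrt{\left(-36 - 663 - 867\right) - 276} = \sqrt{-1566 - 276} = \sqrt{-1842} = i \sqrt{1842}$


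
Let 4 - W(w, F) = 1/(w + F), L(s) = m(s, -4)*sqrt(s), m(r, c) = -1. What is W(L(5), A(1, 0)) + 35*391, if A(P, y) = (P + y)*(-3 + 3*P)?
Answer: 13689 + sqrt(5)/5 ≈ 13689.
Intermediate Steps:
L(s) = -sqrt(s)
A(P, y) = (-3 + 3*P)*(P + y)
W(w, F) = 4 - 1/(F + w) (W(w, F) = 4 - 1/(w + F) = 4 - 1/(F + w))
W(L(5), A(1, 0)) + 35*391 = (-1 + 4*(-3*1 - 3*0 + 3*1**2 + 3*1*0) + 4*(-sqrt(5)))/((-3*1 - 3*0 + 3*1**2 + 3*1*0) - sqrt(5)) + 35*391 = (-1 + 4*(-3 + 0 + 3*1 + 0) - 4*sqrt(5))/((-3 + 0 + 3*1 + 0) - sqrt(5)) + 13685 = (-1 + 4*(-3 + 0 + 3 + 0) - 4*sqrt(5))/((-3 + 0 + 3 + 0) - sqrt(5)) + 13685 = (-1 + 4*0 - 4*sqrt(5))/(0 - sqrt(5)) + 13685 = (-1 + 0 - 4*sqrt(5))/((-sqrt(5))) + 13685 = (-sqrt(5)/5)*(-1 - 4*sqrt(5)) + 13685 = -sqrt(5)*(-1 - 4*sqrt(5))/5 + 13685 = 13685 - sqrt(5)*(-1 - 4*sqrt(5))/5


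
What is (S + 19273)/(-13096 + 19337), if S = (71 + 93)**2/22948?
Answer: 110575925/35804617 ≈ 3.0883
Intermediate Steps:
S = 6724/5737 (S = 164**2*(1/22948) = 26896*(1/22948) = 6724/5737 ≈ 1.1720)
(S + 19273)/(-13096 + 19337) = (6724/5737 + 19273)/(-13096 + 19337) = (110575925/5737)/6241 = (110575925/5737)*(1/6241) = 110575925/35804617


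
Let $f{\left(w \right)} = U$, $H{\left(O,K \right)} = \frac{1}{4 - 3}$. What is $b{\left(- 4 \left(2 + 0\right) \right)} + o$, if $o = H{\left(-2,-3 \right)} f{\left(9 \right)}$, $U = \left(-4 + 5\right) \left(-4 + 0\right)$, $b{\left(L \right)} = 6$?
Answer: $2$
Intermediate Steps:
$H{\left(O,K \right)} = 1$ ($H{\left(O,K \right)} = 1^{-1} = 1$)
$U = -4$ ($U = 1 \left(-4\right) = -4$)
$f{\left(w \right)} = -4$
$o = -4$ ($o = 1 \left(-4\right) = -4$)
$b{\left(- 4 \left(2 + 0\right) \right)} + o = 6 - 4 = 2$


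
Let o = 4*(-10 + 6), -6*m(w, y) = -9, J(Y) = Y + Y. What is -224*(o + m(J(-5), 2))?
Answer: 3248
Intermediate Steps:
J(Y) = 2*Y
m(w, y) = 3/2 (m(w, y) = -⅙*(-9) = 3/2)
o = -16 (o = 4*(-4) = -16)
-224*(o + m(J(-5), 2)) = -224*(-16 + 3/2) = -224*(-29/2) = 3248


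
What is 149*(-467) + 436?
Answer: -69147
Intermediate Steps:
149*(-467) + 436 = -69583 + 436 = -69147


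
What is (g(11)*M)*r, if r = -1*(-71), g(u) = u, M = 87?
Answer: 67947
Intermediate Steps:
r = 71
(g(11)*M)*r = (11*87)*71 = 957*71 = 67947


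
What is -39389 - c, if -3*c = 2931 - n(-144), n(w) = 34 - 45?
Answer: -115225/3 ≈ -38408.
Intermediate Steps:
n(w) = -11
c = -2942/3 (c = -(2931 - 1*(-11))/3 = -(2931 + 11)/3 = -⅓*2942 = -2942/3 ≈ -980.67)
-39389 - c = -39389 - 1*(-2942/3) = -39389 + 2942/3 = -115225/3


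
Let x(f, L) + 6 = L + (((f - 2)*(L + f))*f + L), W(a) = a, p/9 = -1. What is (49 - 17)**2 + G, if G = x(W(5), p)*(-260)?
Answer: 22864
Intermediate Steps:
p = -9 (p = 9*(-1) = -9)
x(f, L) = -6 + 2*L + f*(-2 + f)*(L + f) (x(f, L) = -6 + (L + (((f - 2)*(L + f))*f + L)) = -6 + (L + (((-2 + f)*(L + f))*f + L)) = -6 + (L + (f*(-2 + f)*(L + f) + L)) = -6 + (L + (L + f*(-2 + f)*(L + f))) = -6 + (2*L + f*(-2 + f)*(L + f)) = -6 + 2*L + f*(-2 + f)*(L + f))
G = 21840 (G = (-6 + 5**3 - 2*5**2 + 2*(-9) - 9*5**2 - 2*(-9)*5)*(-260) = (-6 + 125 - 2*25 - 18 - 9*25 + 90)*(-260) = (-6 + 125 - 50 - 18 - 225 + 90)*(-260) = -84*(-260) = 21840)
(49 - 17)**2 + G = (49 - 17)**2 + 21840 = 32**2 + 21840 = 1024 + 21840 = 22864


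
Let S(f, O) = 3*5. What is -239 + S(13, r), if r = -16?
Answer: -224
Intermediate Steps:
S(f, O) = 15
-239 + S(13, r) = -239 + 15 = -224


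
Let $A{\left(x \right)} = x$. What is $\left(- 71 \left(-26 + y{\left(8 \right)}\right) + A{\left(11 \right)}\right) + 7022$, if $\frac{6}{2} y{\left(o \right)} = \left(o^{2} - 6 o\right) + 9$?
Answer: $\frac{24862}{3} \approx 8287.3$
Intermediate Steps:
$y{\left(o \right)} = 3 - 2 o + \frac{o^{2}}{3}$ ($y{\left(o \right)} = \frac{\left(o^{2} - 6 o\right) + 9}{3} = \frac{9 + o^{2} - 6 o}{3} = 3 - 2 o + \frac{o^{2}}{3}$)
$\left(- 71 \left(-26 + y{\left(8 \right)}\right) + A{\left(11 \right)}\right) + 7022 = \left(- 71 \left(-26 + \left(3 - 16 + \frac{8^{2}}{3}\right)\right) + 11\right) + 7022 = \left(- 71 \left(-26 + \left(3 - 16 + \frac{1}{3} \cdot 64\right)\right) + 11\right) + 7022 = \left(- 71 \left(-26 + \left(3 - 16 + \frac{64}{3}\right)\right) + 11\right) + 7022 = \left(- 71 \left(-26 + \frac{25}{3}\right) + 11\right) + 7022 = \left(\left(-71\right) \left(- \frac{53}{3}\right) + 11\right) + 7022 = \left(\frac{3763}{3} + 11\right) + 7022 = \frac{3796}{3} + 7022 = \frac{24862}{3}$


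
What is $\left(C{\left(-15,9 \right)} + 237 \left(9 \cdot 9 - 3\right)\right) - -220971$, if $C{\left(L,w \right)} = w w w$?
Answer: $240186$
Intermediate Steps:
$C{\left(L,w \right)} = w^{3}$ ($C{\left(L,w \right)} = w^{2} w = w^{3}$)
$\left(C{\left(-15,9 \right)} + 237 \left(9 \cdot 9 - 3\right)\right) - -220971 = \left(9^{3} + 237 \left(9 \cdot 9 - 3\right)\right) - -220971 = \left(729 + 237 \left(81 - 3\right)\right) + 220971 = \left(729 + 237 \cdot 78\right) + 220971 = \left(729 + 18486\right) + 220971 = 19215 + 220971 = 240186$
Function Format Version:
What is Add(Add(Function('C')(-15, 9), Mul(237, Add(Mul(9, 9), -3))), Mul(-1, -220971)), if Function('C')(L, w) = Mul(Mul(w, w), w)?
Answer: 240186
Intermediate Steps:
Function('C')(L, w) = Pow(w, 3) (Function('C')(L, w) = Mul(Pow(w, 2), w) = Pow(w, 3))
Add(Add(Function('C')(-15, 9), Mul(237, Add(Mul(9, 9), -3))), Mul(-1, -220971)) = Add(Add(Pow(9, 3), Mul(237, Add(Mul(9, 9), -3))), Mul(-1, -220971)) = Add(Add(729, Mul(237, Add(81, -3))), 220971) = Add(Add(729, Mul(237, 78)), 220971) = Add(Add(729, 18486), 220971) = Add(19215, 220971) = 240186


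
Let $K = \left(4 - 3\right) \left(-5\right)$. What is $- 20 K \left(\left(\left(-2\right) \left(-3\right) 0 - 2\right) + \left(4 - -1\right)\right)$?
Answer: $300$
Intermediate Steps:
$K = -5$ ($K = 1 \left(-5\right) = -5$)
$- 20 K \left(\left(\left(-2\right) \left(-3\right) 0 - 2\right) + \left(4 - -1\right)\right) = \left(-20\right) \left(-5\right) \left(\left(\left(-2\right) \left(-3\right) 0 - 2\right) + \left(4 - -1\right)\right) = 100 \left(\left(6 \cdot 0 - 2\right) + \left(4 + 1\right)\right) = 100 \left(\left(0 - 2\right) + 5\right) = 100 \left(-2 + 5\right) = 100 \cdot 3 = 300$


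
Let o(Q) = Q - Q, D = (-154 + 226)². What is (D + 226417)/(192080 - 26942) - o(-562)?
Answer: 231601/165138 ≈ 1.4025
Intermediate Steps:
D = 5184 (D = 72² = 5184)
o(Q) = 0
(D + 226417)/(192080 - 26942) - o(-562) = (5184 + 226417)/(192080 - 26942) - 1*0 = 231601/165138 + 0 = 231601/165138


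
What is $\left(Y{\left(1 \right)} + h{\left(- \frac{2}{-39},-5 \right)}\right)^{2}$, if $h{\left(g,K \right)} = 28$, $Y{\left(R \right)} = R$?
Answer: $841$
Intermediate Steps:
$\left(Y{\left(1 \right)} + h{\left(- \frac{2}{-39},-5 \right)}\right)^{2} = \left(1 + 28\right)^{2} = 29^{2} = 841$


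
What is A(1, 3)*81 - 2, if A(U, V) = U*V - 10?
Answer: -569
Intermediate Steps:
A(U, V) = -10 + U*V
A(1, 3)*81 - 2 = (-10 + 1*3)*81 - 2 = (-10 + 3)*81 - 2 = -7*81 - 2 = -567 - 2 = -569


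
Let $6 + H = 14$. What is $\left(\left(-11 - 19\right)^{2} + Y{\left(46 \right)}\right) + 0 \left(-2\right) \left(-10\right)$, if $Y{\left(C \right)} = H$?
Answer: $908$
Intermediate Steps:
$H = 8$ ($H = -6 + 14 = 8$)
$Y{\left(C \right)} = 8$
$\left(\left(-11 - 19\right)^{2} + Y{\left(46 \right)}\right) + 0 \left(-2\right) \left(-10\right) = \left(\left(-11 - 19\right)^{2} + 8\right) + 0 \left(-2\right) \left(-10\right) = \left(\left(-30\right)^{2} + 8\right) + 0 \left(-10\right) = \left(900 + 8\right) + 0 = 908 + 0 = 908$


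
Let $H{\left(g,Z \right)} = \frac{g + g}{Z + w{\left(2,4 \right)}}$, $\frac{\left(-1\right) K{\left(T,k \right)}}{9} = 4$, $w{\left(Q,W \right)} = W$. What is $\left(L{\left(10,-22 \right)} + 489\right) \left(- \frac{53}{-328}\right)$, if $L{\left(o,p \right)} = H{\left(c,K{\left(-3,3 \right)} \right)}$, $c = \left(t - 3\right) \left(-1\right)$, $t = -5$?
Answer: $\frac{51781}{656} \approx 78.934$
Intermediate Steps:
$K{\left(T,k \right)} = -36$ ($K{\left(T,k \right)} = \left(-9\right) 4 = -36$)
$c = 8$ ($c = \left(-5 - 3\right) \left(-1\right) = \left(-8\right) \left(-1\right) = 8$)
$H{\left(g,Z \right)} = \frac{2 g}{4 + Z}$ ($H{\left(g,Z \right)} = \frac{g + g}{Z + 4} = \frac{2 g}{4 + Z}$)
$L{\left(o,p \right)} = - \frac{1}{2}$ ($L{\left(o,p \right)} = 2 \cdot 8 \frac{1}{4 - 36} = 2 \cdot 8 \frac{1}{-32} = 2 \cdot 8 \left(- \frac{1}{32}\right) = - \frac{1}{2}$)
$\left(L{\left(10,-22 \right)} + 489\right) \left(- \frac{53}{-328}\right) = \left(- \frac{1}{2} + 489\right) \left(- \frac{53}{-328}\right) = \frac{977 \left(\left(-53\right) \left(- \frac{1}{328}\right)\right)}{2} = \frac{977}{2} \cdot \frac{53}{328} = \frac{51781}{656}$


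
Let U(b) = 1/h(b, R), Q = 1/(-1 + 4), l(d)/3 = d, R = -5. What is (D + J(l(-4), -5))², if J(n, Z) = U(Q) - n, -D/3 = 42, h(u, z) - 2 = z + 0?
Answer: 117649/9 ≈ 13072.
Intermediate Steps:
l(d) = 3*d
h(u, z) = 2 + z (h(u, z) = 2 + (z + 0) = 2 + z)
D = -126 (D = -3*42 = -126)
Q = ⅓ (Q = 1/3 = ⅓ ≈ 0.33333)
U(b) = -⅓ (U(b) = 1/(2 - 5) = 1/(-3) = -⅓)
J(n, Z) = -⅓ - n
(D + J(l(-4), -5))² = (-126 + (-⅓ - 3*(-4)))² = (-126 + (-⅓ - 1*(-12)))² = (-126 + (-⅓ + 12))² = (-126 + 35/3)² = (-343/3)² = 117649/9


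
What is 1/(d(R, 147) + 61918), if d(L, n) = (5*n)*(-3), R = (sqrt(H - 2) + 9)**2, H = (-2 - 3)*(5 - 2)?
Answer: 1/59713 ≈ 1.6747e-5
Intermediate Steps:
H = -15 (H = -5*3 = -15)
R = (9 + I*sqrt(17))**2 (R = (sqrt(-15 - 2) + 9)**2 = (sqrt(-17) + 9)**2 = (I*sqrt(17) + 9)**2 = (9 + I*sqrt(17))**2 ≈ 64.0 + 74.216*I)
d(L, n) = -15*n
1/(d(R, 147) + 61918) = 1/(-15*147 + 61918) = 1/(-2205 + 61918) = 1/59713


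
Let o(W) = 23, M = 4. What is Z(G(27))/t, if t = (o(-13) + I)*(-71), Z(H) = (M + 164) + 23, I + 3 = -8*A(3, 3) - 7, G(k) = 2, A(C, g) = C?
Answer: 191/781 ≈ 0.24456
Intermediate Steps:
I = -34 (I = -3 + (-8*3 - 7) = -3 + (-24 - 7) = -3 - 31 = -34)
Z(H) = 191 (Z(H) = (4 + 164) + 23 = 168 + 23 = 191)
t = 781 (t = (23 - 34)*(-71) = -11*(-71) = 781)
Z(G(27))/t = 191/781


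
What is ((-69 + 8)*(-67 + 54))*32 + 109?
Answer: 25485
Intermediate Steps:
((-69 + 8)*(-67 + 54))*32 + 109 = -61*(-13)*32 + 109 = 793*32 + 109 = 25376 + 109 = 25485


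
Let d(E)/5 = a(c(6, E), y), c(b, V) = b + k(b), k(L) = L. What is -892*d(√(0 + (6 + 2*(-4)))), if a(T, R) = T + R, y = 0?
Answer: -53520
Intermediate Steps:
c(b, V) = 2*b (c(b, V) = b + b = 2*b)
a(T, R) = R + T
d(E) = 60 (d(E) = 5*(0 + 2*6) = 5*(0 + 12) = 5*12 = 60)
-892*d(√(0 + (6 + 2*(-4)))) = -892*60 = -53520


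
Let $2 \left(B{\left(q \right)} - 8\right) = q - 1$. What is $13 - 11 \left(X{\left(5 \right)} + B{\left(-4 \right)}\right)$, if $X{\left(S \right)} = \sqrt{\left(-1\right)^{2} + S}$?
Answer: $- \frac{95}{2} - 11 \sqrt{6} \approx -74.444$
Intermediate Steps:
$X{\left(S \right)} = \sqrt{1 + S}$
$B{\left(q \right)} = \frac{15}{2} + \frac{q}{2}$ ($B{\left(q \right)} = 8 + \frac{q - 1}{2} = 8 + \frac{-1 + q}{2} = 8 + \left(- \frac{1}{2} + \frac{q}{2}\right) = \frac{15}{2} + \frac{q}{2}$)
$13 - 11 \left(X{\left(5 \right)} + B{\left(-4 \right)}\right) = 13 - 11 \left(\sqrt{1 + 5} + \left(\frac{15}{2} + \frac{1}{2} \left(-4\right)\right)\right) = 13 - 11 \left(\sqrt{6} + \left(\frac{15}{2} - 2\right)\right) = 13 - 11 \left(\sqrt{6} + \frac{11}{2}\right) = 13 - 11 \left(\frac{11}{2} + \sqrt{6}\right) = 13 - \left(\frac{121}{2} + 11 \sqrt{6}\right) = - \frac{95}{2} - 11 \sqrt{6}$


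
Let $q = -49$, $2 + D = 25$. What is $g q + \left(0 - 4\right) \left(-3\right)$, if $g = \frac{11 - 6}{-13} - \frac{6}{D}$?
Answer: $\frac{13045}{299} \approx 43.629$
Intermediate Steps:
$D = 23$ ($D = -2 + 25 = 23$)
$g = - \frac{193}{299}$ ($g = \frac{11 - 6}{-13} - \frac{6}{23} = 5 \left(- \frac{1}{13}\right) - \frac{6}{23} = - \frac{5}{13} - \frac{6}{23} = - \frac{193}{299} \approx -0.64548$)
$g q + \left(0 - 4\right) \left(-3\right) = \left(- \frac{193}{299}\right) \left(-49\right) + \left(0 - 4\right) \left(-3\right) = \frac{9457}{299} - -12 = \frac{9457}{299} + 12 = \frac{13045}{299}$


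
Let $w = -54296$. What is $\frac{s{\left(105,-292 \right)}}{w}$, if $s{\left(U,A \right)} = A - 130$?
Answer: $\frac{211}{27148} \approx 0.0077722$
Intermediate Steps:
$s{\left(U,A \right)} = -130 + A$ ($s{\left(U,A \right)} = A - 130 = -130 + A$)
$\frac{s{\left(105,-292 \right)}}{w} = \frac{-130 - 292}{-54296} = \left(-422\right) \left(- \frac{1}{54296}\right) = \frac{211}{27148}$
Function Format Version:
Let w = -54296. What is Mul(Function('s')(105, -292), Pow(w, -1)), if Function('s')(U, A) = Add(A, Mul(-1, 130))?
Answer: Rational(211, 27148) ≈ 0.0077722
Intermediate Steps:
Function('s')(U, A) = Add(-130, A) (Function('s')(U, A) = Add(A, -130) = Add(-130, A))
Mul(Function('s')(105, -292), Pow(w, -1)) = Mul(Add(-130, -292), Pow(-54296, -1)) = Mul(-422, Rational(-1, 54296)) = Rational(211, 27148)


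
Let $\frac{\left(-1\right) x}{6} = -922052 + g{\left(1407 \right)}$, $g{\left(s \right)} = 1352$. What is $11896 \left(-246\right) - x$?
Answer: $-8450616$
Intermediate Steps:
$x = 5524200$ ($x = - 6 \left(-922052 + 1352\right) = \left(-6\right) \left(-920700\right) = 5524200$)
$11896 \left(-246\right) - x = 11896 \left(-246\right) - 5524200 = -2926416 - 5524200 = -8450616$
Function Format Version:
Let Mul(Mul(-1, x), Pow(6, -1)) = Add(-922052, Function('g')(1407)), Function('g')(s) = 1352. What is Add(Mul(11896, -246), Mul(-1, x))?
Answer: -8450616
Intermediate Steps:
x = 5524200 (x = Mul(-6, Add(-922052, 1352)) = Mul(-6, -920700) = 5524200)
Add(Mul(11896, -246), Mul(-1, x)) = Add(Mul(11896, -246), Mul(-1, 5524200)) = Add(-2926416, -5524200) = -8450616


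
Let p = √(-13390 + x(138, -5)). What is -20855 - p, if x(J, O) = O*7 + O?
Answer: -20855 - I*√13430 ≈ -20855.0 - 115.89*I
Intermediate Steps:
x(J, O) = 8*O (x(J, O) = 7*O + O = 8*O)
p = I*√13430 (p = √(-13390 + 8*(-5)) = √(-13390 - 40) = √(-13430) = I*√13430 ≈ 115.89*I)
-20855 - p = -20855 - I*√13430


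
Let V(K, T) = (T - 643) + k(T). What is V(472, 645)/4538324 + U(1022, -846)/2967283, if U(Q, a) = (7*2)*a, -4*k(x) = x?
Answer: -30985399585/7695138087824 ≈ -0.0040266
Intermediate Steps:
k(x) = -x/4
V(K, T) = -643 + 3*T/4 (V(K, T) = (T - 643) - T/4 = (-643 + T) - T/4 = -643 + 3*T/4)
U(Q, a) = 14*a
V(472, 645)/4538324 + U(1022, -846)/2967283 = (-643 + (¾)*645)/4538324 + (14*(-846))/2967283 = (-643 + 1935/4)*(1/4538324) - 11844*1/2967283 = -637/4*1/4538324 - 11844/2967283 = -91/2593328 - 11844/2967283 = -30985399585/7695138087824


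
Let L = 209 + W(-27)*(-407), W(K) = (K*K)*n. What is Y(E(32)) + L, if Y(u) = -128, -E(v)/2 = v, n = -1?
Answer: 296784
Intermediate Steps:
E(v) = -2*v
W(K) = -K**2 (W(K) = (K*K)*(-1) = K**2*(-1) = -K**2)
L = 296912 (L = 209 - 1*(-27)**2*(-407) = 209 - 1*729*(-407) = 209 - 729*(-407) = 209 + 296703 = 296912)
Y(E(32)) + L = -128 + 296912 = 296784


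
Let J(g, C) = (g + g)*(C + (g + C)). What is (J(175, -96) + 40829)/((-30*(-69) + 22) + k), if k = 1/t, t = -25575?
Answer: 892030425/53502899 ≈ 16.673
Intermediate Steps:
J(g, C) = 2*g*(g + 2*C) (J(g, C) = (2*g)*(C + (C + g)) = (2*g)*(g + 2*C) = 2*g*(g + 2*C))
k = -1/25575 (k = 1/(-25575) = -1/25575 ≈ -3.9101e-5)
(J(175, -96) + 40829)/((-30*(-69) + 22) + k) = (2*175*(175 + 2*(-96)) + 40829)/((-30*(-69) + 22) - 1/25575) = (2*175*(175 - 192) + 40829)/((2070 + 22) - 1/25575) = (2*175*(-17) + 40829)/(2092 - 1/25575) = (-5950 + 40829)/(53502899/25575) = 34879*(25575/53502899) = 892030425/53502899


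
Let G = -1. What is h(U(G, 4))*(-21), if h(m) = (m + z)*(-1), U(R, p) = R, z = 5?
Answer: 84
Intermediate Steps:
h(m) = -5 - m (h(m) = (m + 5)*(-1) = (5 + m)*(-1) = -5 - m)
h(U(G, 4))*(-21) = (-5 - 1*(-1))*(-21) = (-5 + 1)*(-21) = -4*(-21) = 84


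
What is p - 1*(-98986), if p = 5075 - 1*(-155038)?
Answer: 259099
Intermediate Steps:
p = 160113 (p = 5075 + 155038 = 160113)
p - 1*(-98986) = 160113 - 1*(-98986) = 160113 + 98986 = 259099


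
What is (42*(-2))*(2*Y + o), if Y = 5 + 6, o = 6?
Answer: -2352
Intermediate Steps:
Y = 11
(42*(-2))*(2*Y + o) = (42*(-2))*(2*11 + 6) = -84*(22 + 6) = -84*28 = -2352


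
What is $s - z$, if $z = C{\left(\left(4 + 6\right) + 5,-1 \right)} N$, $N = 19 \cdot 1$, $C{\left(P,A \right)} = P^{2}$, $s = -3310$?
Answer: $-7585$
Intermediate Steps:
$N = 19$
$z = 4275$ ($z = \left(\left(4 + 6\right) + 5\right)^{2} \cdot 19 = \left(10 + 5\right)^{2} \cdot 19 = 15^{2} \cdot 19 = 225 \cdot 19 = 4275$)
$s - z = -3310 - 4275 = -7585$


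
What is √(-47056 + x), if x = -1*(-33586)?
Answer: I*√13470 ≈ 116.06*I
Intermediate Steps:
x = 33586
√(-47056 + x) = √(-47056 + 33586) = √(-13470) = I*√13470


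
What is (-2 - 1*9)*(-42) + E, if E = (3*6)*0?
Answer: 462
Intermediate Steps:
E = 0 (E = 18*0 = 0)
(-2 - 1*9)*(-42) + E = (-2 - 1*9)*(-42) + 0 = (-2 - 9)*(-42) + 0 = -11*(-42) + 0 = 462 + 0 = 462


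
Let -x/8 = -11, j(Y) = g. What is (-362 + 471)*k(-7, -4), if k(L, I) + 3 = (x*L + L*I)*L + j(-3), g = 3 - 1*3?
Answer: 448317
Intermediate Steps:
g = 0 (g = 3 - 3 = 0)
j(Y) = 0
x = 88 (x = -8*(-11) = 88)
k(L, I) = -3 + L*(88*L + I*L) (k(L, I) = -3 + ((88*L + L*I)*L + 0) = -3 + ((88*L + I*L)*L + 0) = -3 + (L*(88*L + I*L) + 0) = -3 + L*(88*L + I*L))
(-362 + 471)*k(-7, -4) = (-362 + 471)*(-3 + 88*(-7)² - 4*(-7)²) = 109*(-3 + 88*49 - 4*49) = 109*(-3 + 4312 - 196) = 109*4113 = 448317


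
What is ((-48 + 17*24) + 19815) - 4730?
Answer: 15445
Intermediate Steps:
((-48 + 17*24) + 19815) - 4730 = ((-48 + 408) + 19815) - 4730 = (360 + 19815) - 4730 = 20175 - 4730 = 15445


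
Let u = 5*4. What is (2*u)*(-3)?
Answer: -120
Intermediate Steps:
u = 20
(2*u)*(-3) = (2*20)*(-3) = 40*(-3) = -120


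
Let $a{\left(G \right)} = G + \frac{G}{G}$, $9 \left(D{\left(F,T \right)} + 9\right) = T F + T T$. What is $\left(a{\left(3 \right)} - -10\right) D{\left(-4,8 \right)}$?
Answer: $- \frac{686}{9} \approx -76.222$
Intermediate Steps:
$D{\left(F,T \right)} = -9 + \frac{T^{2}}{9} + \frac{F T}{9}$ ($D{\left(F,T \right)} = -9 + \frac{T F + T T}{9} = -9 + \frac{F T + T^{2}}{9} = -9 + \frac{T^{2} + F T}{9} = -9 + \left(\frac{T^{2}}{9} + \frac{F T}{9}\right) = -9 + \frac{T^{2}}{9} + \frac{F T}{9}$)
$a{\left(G \right)} = 1 + G$ ($a{\left(G \right)} = G + 1 = 1 + G$)
$\left(a{\left(3 \right)} - -10\right) D{\left(-4,8 \right)} = \left(\left(1 + 3\right) - -10\right) \left(-9 + \frac{8^{2}}{9} + \frac{1}{9} \left(-4\right) 8\right) = \left(4 + 10\right) \left(-9 + \frac{1}{9} \cdot 64 - \frac{32}{9}\right) = 14 \left(-9 + \frac{64}{9} - \frac{32}{9}\right) = 14 \left(- \frac{49}{9}\right) = - \frac{686}{9}$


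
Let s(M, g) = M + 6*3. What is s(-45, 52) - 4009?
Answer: -4036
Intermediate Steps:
s(M, g) = 18 + M (s(M, g) = M + 18 = 18 + M)
s(-45, 52) - 4009 = (18 - 45) - 4009 = -27 - 4009 = -4036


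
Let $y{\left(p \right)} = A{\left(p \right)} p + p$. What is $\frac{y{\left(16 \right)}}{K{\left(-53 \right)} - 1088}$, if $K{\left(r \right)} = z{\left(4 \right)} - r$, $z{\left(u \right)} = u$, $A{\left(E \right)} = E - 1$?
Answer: $- \frac{256}{1031} \approx -0.2483$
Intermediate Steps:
$A{\left(E \right)} = -1 + E$ ($A{\left(E \right)} = E - 1 = -1 + E$)
$K{\left(r \right)} = 4 - r$
$y{\left(p \right)} = p + p \left(-1 + p\right)$ ($y{\left(p \right)} = \left(-1 + p\right) p + p = p \left(-1 + p\right) + p = p + p \left(-1 + p\right)$)
$\frac{y{\left(16 \right)}}{K{\left(-53 \right)} - 1088} = \frac{16^{2}}{\left(4 - -53\right) - 1088} = \frac{256}{\left(4 + 53\right) - 1088} = \frac{256}{57 - 1088} = \frac{256}{-1031} = 256 \left(- \frac{1}{1031}\right) = - \frac{256}{1031}$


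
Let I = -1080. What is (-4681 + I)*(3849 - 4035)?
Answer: 1071546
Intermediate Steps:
(-4681 + I)*(3849 - 4035) = (-4681 - 1080)*(3849 - 4035) = -5761*(-186) = 1071546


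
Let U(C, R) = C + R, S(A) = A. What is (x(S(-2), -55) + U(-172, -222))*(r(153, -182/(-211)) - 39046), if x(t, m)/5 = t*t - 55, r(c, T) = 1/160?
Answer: 4054535991/160 ≈ 2.5341e+7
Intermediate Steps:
r(c, T) = 1/160
x(t, m) = -275 + 5*t² (x(t, m) = 5*(t*t - 55) = 5*(t² - 55) = 5*(-55 + t²) = -275 + 5*t²)
(x(S(-2), -55) + U(-172, -222))*(r(153, -182/(-211)) - 39046) = ((-275 + 5*(-2)²) + (-172 - 222))*(1/160 - 39046) = ((-275 + 5*4) - 394)*(-6247359/160) = ((-275 + 20) - 394)*(-6247359/160) = (-255 - 394)*(-6247359/160) = -649*(-6247359/160) = 4054535991/160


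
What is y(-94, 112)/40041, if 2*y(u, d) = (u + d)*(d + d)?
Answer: 224/4449 ≈ 0.050348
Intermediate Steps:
y(u, d) = d*(d + u) (y(u, d) = ((u + d)*(d + d))/2 = ((d + u)*(2*d))/2 = (2*d*(d + u))/2 = d*(d + u))
y(-94, 112)/40041 = (112*(112 - 94))/40041 = (112*18)*(1/40041) = 2016*(1/40041) = 224/4449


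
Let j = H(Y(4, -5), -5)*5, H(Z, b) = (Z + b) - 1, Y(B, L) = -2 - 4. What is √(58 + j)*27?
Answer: 27*I*√2 ≈ 38.184*I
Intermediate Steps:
Y(B, L) = -6
H(Z, b) = -1 + Z + b
j = -60 (j = (-1 - 6 - 5)*5 = -12*5 = -60)
√(58 + j)*27 = √(58 - 60)*27 = √(-2)*27 = (I*√2)*27 = 27*I*√2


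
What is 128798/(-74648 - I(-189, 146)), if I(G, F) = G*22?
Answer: -64399/35245 ≈ -1.8272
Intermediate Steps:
I(G, F) = 22*G
128798/(-74648 - I(-189, 146)) = 128798/(-74648 - 22*(-189)) = 128798/(-74648 - 1*(-4158)) = 128798/(-74648 + 4158) = 128798/(-70490) = 128798*(-1/70490) = -64399/35245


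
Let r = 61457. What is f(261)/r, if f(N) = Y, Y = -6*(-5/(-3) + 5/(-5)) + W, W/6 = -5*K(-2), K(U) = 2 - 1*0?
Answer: -64/61457 ≈ -0.0010414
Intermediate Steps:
K(U) = 2 (K(U) = 2 + 0 = 2)
W = -60 (W = 6*(-5*2) = 6*(-10) = -60)
Y = -64 (Y = -6*(-5/(-3) + 5/(-5)) - 60 = -6*(-5*(-⅓) + 5*(-⅕)) - 60 = -6*(5/3 - 1) - 60 = -6*⅔ - 60 = -4 - 60 = -64)
f(N) = -64
f(261)/r = -64/61457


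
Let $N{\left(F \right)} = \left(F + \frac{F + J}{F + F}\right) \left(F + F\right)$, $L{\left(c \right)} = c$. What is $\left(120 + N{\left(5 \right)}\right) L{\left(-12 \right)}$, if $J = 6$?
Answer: $-2172$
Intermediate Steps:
$N{\left(F \right)} = 2 F \left(F + \frac{6 + F}{2 F}\right)$ ($N{\left(F \right)} = \left(F + \frac{F + 6}{F + F}\right) \left(F + F\right) = \left(F + \frac{6 + F}{2 F}\right) 2 F = 2 F \left(F + \frac{6 + F}{2 F}\right)$)
$\left(120 + N{\left(5 \right)}\right) L{\left(-12 \right)} = \left(120 + \left(6 + 5 + 2 \cdot 5^{2}\right)\right) \left(-12\right) = \left(120 + \left(6 + 5 + 2 \cdot 25\right)\right) \left(-12\right) = \left(120 + \left(6 + 5 + 50\right)\right) \left(-12\right) = \left(120 + 61\right) \left(-12\right) = 181 \left(-12\right) = -2172$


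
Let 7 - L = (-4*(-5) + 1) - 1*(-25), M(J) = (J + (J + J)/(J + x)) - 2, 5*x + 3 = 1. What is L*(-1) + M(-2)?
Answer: 110/3 ≈ 36.667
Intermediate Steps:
x = -⅖ (x = -⅗ + (⅕)*1 = -⅗ + ⅕ = -⅖ ≈ -0.40000)
M(J) = -2 + J + 2*J/(-⅖ + J) (M(J) = (J + (J + J)/(J - ⅖)) - 2 = (J + (2*J)/(-⅖ + J)) - 2 = (J + 2*J/(-⅖ + J)) - 2 = -2 + J + 2*J/(-⅖ + J))
L = -39 (L = 7 - ((-4*(-5) + 1) - 1*(-25)) = 7 - ((20 + 1) + 25) = 7 - (21 + 25) = 7 - 1*46 = 7 - 46 = -39)
L*(-1) + M(-2) = -39*(-1) + (4 - 2*(-2) + 5*(-2)²)/(-2 + 5*(-2)) = 39 + (4 + 4 + 5*4)/(-2 - 10) = 39 + (4 + 4 + 20)/(-12) = 39 - 1/12*28 = 39 - 7/3 = 110/3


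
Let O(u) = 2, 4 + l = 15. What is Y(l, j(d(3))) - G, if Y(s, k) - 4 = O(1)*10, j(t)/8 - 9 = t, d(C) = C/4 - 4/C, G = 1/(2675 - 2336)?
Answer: 8135/339 ≈ 23.997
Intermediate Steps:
G = 1/339 ≈ 0.0029499
d(C) = -4/C + C/4 (d(C) = C*(¼) - 4/C = C/4 - 4/C = -4/C + C/4)
l = 11 (l = -4 + 15 = 11)
j(t) = 72 + 8*t
Y(s, k) = 24 (Y(s, k) = 4 + 2*10 = 4 + 20 = 24)
Y(l, j(d(3))) - G = 24 - 1*1/339 = 24 - 1/339 = 8135/339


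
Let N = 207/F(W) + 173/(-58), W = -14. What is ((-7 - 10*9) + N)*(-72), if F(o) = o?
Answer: 1677456/203 ≈ 8263.3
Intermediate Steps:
N = -3607/203 (N = 207/(-14) + 173/(-58) = 207*(-1/14) + 173*(-1/58) = -207/14 - 173/58 = -3607/203 ≈ -17.768)
((-7 - 10*9) + N)*(-72) = ((-7 - 10*9) - 3607/203)*(-72) = ((-7 - 90) - 3607/203)*(-72) = (-97 - 3607/203)*(-72) = -23298/203*(-72) = 1677456/203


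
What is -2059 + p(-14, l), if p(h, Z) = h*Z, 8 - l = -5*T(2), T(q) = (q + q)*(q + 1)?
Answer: -3011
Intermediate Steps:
T(q) = 2*q*(1 + q) (T(q) = (2*q)*(1 + q) = 2*q*(1 + q))
l = 68 (l = 8 - (-5)*2*2*(1 + 2) = 8 - (-5)*2*2*3 = 8 - (-5)*12 = 8 - 1*(-60) = 8 + 60 = 68)
p(h, Z) = Z*h
-2059 + p(-14, l) = -2059 + 68*(-14) = -2059 - 952 = -3011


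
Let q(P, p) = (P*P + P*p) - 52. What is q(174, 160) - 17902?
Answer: 40162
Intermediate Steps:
q(P, p) = -52 + P² + P*p (q(P, p) = (P² + P*p) - 52 = -52 + P² + P*p)
q(174, 160) - 17902 = (-52 + 174² + 174*160) - 17902 = (-52 + 30276 + 27840) - 17902 = 58064 - 17902 = 40162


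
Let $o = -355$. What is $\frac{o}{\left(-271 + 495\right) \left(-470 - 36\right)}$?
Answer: $\frac{355}{113344} \approx 0.0031321$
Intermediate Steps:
$\frac{o}{\left(-271 + 495\right) \left(-470 - 36\right)} = - \frac{355}{\left(-271 + 495\right) \left(-470 - 36\right)} = - \frac{355}{224 \left(-506\right)} = - \frac{355}{-113344} = \left(-355\right) \left(- \frac{1}{113344}\right) = \frac{355}{113344}$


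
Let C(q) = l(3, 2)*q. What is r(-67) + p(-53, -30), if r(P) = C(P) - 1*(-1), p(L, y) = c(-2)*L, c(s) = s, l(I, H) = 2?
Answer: -27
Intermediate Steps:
C(q) = 2*q
p(L, y) = -2*L
r(P) = 1 + 2*P (r(P) = 2*P - 1*(-1) = 2*P + 1 = 1 + 2*P)
r(-67) + p(-53, -30) = (1 + 2*(-67)) - 2*(-53) = (1 - 134) + 106 = -133 + 106 = -27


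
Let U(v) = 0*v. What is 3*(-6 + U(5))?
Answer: -18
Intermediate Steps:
U(v) = 0
3*(-6 + U(5)) = 3*(-6 + 0) = 3*(-6) = -18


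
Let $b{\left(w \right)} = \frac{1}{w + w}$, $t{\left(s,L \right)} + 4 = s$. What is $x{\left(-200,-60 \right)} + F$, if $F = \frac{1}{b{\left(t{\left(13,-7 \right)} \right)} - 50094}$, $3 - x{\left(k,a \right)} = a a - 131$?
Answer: $- \frac{3125261024}{901691} \approx -3466.0$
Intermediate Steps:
$x{\left(k,a \right)} = 134 - a^{2}$ ($x{\left(k,a \right)} = 3 - \left(a a - 131\right) = 3 - \left(a^{2} - 131\right) = 3 - \left(-131 + a^{2}\right) = 134 - a^{2}$)
$t{\left(s,L \right)} = -4 + s$
$b{\left(w \right)} = \frac{1}{2 w}$
$F = - \frac{18}{901691}$ ($F = \frac{1}{\frac{1}{2 \left(-4 + 13\right)} - 50094} = \frac{1}{\frac{1}{2 \cdot 9} - 50094} = \frac{1}{\frac{1}{2} \cdot \frac{1}{9} - 50094} = \frac{1}{\frac{1}{18} - 50094} = \frac{1}{- \frac{901691}{18}} = - \frac{18}{901691} \approx -1.9962 \cdot 10^{-5}$)
$x{\left(-200,-60 \right)} + F = \left(134 - \left(-60\right)^{2}\right) - \frac{18}{901691} = \left(134 - 3600\right) - \frac{18}{901691} = -3466 - \frac{18}{901691} = - \frac{3125261024}{901691}$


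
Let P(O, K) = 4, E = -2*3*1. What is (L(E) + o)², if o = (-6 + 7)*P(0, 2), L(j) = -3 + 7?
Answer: 64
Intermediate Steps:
E = -6 (E = -6*1 = -6)
L(j) = 4
o = 4 (o = (-6 + 7)*4 = 1*4 = 4)
(L(E) + o)² = (4 + 4)² = 8² = 64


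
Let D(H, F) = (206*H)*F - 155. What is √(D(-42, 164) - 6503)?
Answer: I*√1425586 ≈ 1194.0*I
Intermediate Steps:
D(H, F) = -155 + 206*F*H (D(H, F) = 206*F*H - 155 = -155 + 206*F*H)
√(D(-42, 164) - 6503) = √((-155 + 206*164*(-42)) - 6503) = √((-155 - 1418928) - 6503) = √(-1419083 - 6503) = √(-1425586) = I*√1425586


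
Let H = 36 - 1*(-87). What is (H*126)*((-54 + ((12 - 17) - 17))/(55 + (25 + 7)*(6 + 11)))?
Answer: -1177848/599 ≈ -1966.4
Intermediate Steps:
H = 123 (H = 36 + 87 = 123)
(H*126)*((-54 + ((12 - 17) - 17))/(55 + (25 + 7)*(6 + 11))) = (123*126)*((-54 + ((12 - 17) - 17))/(55 + (25 + 7)*(6 + 11))) = 15498*((-54 + (-5 - 17))/(55 + 32*17)) = 15498*((-54 - 22)/(55 + 544)) = 15498*(-76/599) = -1177848/599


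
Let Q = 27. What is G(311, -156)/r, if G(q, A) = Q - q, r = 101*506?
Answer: -142/25553 ≈ -0.0055571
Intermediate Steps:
r = 51106
G(q, A) = 27 - q
G(311, -156)/r = (27 - 1*311)/51106 = (27 - 311)*(1/51106) = -284*1/51106 = -142/25553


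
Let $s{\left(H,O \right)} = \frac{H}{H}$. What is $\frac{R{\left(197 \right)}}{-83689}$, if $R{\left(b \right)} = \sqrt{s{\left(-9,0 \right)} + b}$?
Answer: $- \frac{3 \sqrt{22}}{83689} \approx -0.00016814$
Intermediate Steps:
$s{\left(H,O \right)} = 1$
$R{\left(b \right)} = \sqrt{1 + b}$
$\frac{R{\left(197 \right)}}{-83689} = \frac{\sqrt{1 + 197}}{-83689} = \sqrt{198} \left(- \frac{1}{83689}\right) = 3 \sqrt{22} \left(- \frac{1}{83689}\right) = - \frac{3 \sqrt{22}}{83689}$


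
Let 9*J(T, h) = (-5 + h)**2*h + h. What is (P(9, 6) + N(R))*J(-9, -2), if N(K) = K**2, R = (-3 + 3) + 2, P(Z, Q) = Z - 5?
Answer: -800/9 ≈ -88.889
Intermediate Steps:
P(Z, Q) = -5 + Z
R = 2 (R = 0 + 2 = 2)
J(T, h) = h/9 + h*(-5 + h)**2/9 (J(T, h) = ((-5 + h)**2*h + h)/9 = (h*(-5 + h)**2 + h)/9 = (h + h*(-5 + h)**2)/9 = h/9 + h*(-5 + h)**2/9)
(P(9, 6) + N(R))*J(-9, -2) = ((-5 + 9) + 2**2)*((1/9)*(-2)*(1 + (-5 - 2)**2)) = (4 + 4)*((1/9)*(-2)*(1 + (-7)**2)) = 8*((1/9)*(-2)*(1 + 49)) = 8*((1/9)*(-2)*50) = 8*(-100/9) = -800/9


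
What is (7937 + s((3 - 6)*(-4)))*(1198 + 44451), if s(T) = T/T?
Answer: 362361762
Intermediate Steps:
s(T) = 1
(7937 + s((3 - 6)*(-4)))*(1198 + 44451) = (7937 + 1)*(1198 + 44451) = 7938*45649 = 362361762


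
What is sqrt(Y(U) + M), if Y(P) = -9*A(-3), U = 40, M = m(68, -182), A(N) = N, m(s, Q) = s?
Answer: sqrt(95) ≈ 9.7468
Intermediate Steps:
M = 68
Y(P) = 27 (Y(P) = -9*(-3) = 27)
sqrt(Y(U) + M) = sqrt(27 + 68) = sqrt(95)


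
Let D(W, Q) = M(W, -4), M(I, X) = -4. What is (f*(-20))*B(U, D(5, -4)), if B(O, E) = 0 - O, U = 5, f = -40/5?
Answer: -800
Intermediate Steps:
f = -8 (f = -40*⅕ = -8)
D(W, Q) = -4
B(O, E) = -O
(f*(-20))*B(U, D(5, -4)) = (-8*(-20))*(-1*5) = 160*(-5) = -800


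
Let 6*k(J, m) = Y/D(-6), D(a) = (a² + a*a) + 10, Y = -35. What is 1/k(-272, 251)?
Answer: -492/35 ≈ -14.057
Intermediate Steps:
D(a) = 10 + 2*a² (D(a) = (a² + a²) + 10 = 2*a² + 10 = 10 + 2*a²)
k(J, m) = -35/492 (k(J, m) = (-35/(10 + 2*(-6)²))/6 = (-35/(10 + 2*36))/6 = (-35/(10 + 72))/6 = (-35/82)/6 = (-35*1/82)/6 = (⅙)*(-35/82) = -35/492)
1/k(-272, 251) = 1/(-35/492) = -492/35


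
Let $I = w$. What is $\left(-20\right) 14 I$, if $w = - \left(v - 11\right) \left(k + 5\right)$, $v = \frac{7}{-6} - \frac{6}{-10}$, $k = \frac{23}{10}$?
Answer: $- \frac{354634}{15} \approx -23642.0$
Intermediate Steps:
$k = \frac{23}{10}$ ($k = 23 \cdot \frac{1}{10} = \frac{23}{10} \approx 2.3$)
$v = - \frac{17}{30}$ ($v = 7 \left(- \frac{1}{6}\right) - - \frac{3}{5} = - \frac{7}{6} + \frac{3}{5} = - \frac{17}{30} \approx -0.56667$)
$w = \frac{25331}{300}$ ($w = - \left(- \frac{17}{30} - 11\right) \left(\frac{23}{10} + 5\right) = - \frac{\left(-347\right) 73}{30 \cdot 10} = \left(-1\right) \left(- \frac{25331}{300}\right) = \frac{25331}{300} \approx 84.437$)
$I = \frac{25331}{300} \approx 84.437$
$\left(-20\right) 14 I = \left(-20\right) 14 \cdot \frac{25331}{300} = \left(-280\right) \frac{25331}{300} = - \frac{354634}{15}$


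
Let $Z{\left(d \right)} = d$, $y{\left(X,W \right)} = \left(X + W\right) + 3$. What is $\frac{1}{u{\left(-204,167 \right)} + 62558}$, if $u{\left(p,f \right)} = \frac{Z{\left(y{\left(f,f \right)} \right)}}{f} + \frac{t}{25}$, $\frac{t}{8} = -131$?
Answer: $\frac{4175}{261013059} \approx 1.5995 \cdot 10^{-5}$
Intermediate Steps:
$y{\left(X,W \right)} = 3 + W + X$ ($y{\left(X,W \right)} = \left(W + X\right) + 3 = 3 + W + X$)
$t = -1048$ ($t = 8 \left(-131\right) = -1048$)
$u{\left(p,f \right)} = - \frac{1048}{25} + \frac{3 + 2 f}{f}$ ($u{\left(p,f \right)} = \frac{3 + f + f}{f} - \frac{1048}{25} = \frac{3 + 2 f}{f} - \frac{1048}{25} = - \frac{1048}{25} + \frac{3 + 2 f}{f}$)
$\frac{1}{u{\left(-204,167 \right)} + 62558} = \frac{1}{\left(- \frac{998}{25} + \frac{3}{167}\right) + 62558} = \frac{1}{- \frac{166591}{4175} + 62558} = \frac{1}{\frac{261013059}{4175}} = \frac{4175}{261013059}$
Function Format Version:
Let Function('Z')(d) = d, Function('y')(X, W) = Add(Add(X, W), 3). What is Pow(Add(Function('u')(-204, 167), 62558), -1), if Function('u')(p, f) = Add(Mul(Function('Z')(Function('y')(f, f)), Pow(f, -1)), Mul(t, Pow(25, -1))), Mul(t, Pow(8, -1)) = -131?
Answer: Rational(4175, 261013059) ≈ 1.5995e-5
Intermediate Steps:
Function('y')(X, W) = Add(3, W, X) (Function('y')(X, W) = Add(Add(W, X), 3) = Add(3, W, X))
t = -1048 (t = Mul(8, -131) = -1048)
Function('u')(p, f) = Add(Rational(-1048, 25), Mul(Pow(f, -1), Add(3, Mul(2, f)))) (Function('u')(p, f) = Add(Mul(Add(3, f, f), Pow(f, -1)), Mul(-1048, Pow(25, -1))) = Add(Mul(Add(3, Mul(2, f)), Pow(f, -1)), Mul(-1048, Rational(1, 25))) = Add(Mul(Pow(f, -1), Add(3, Mul(2, f))), Rational(-1048, 25)) = Add(Rational(-1048, 25), Mul(Pow(f, -1), Add(3, Mul(2, f)))))
Pow(Add(Function('u')(-204, 167), 62558), -1) = Pow(Add(Add(Rational(-998, 25), Mul(3, Pow(167, -1))), 62558), -1) = Pow(Add(Add(Rational(-998, 25), Mul(3, Rational(1, 167))), 62558), -1) = Pow(Add(Add(Rational(-998, 25), Rational(3, 167)), 62558), -1) = Pow(Add(Rational(-166591, 4175), 62558), -1) = Pow(Rational(261013059, 4175), -1) = Rational(4175, 261013059)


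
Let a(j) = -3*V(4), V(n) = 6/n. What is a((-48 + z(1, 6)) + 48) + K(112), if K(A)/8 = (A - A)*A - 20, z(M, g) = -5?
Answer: -329/2 ≈ -164.50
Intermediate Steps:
K(A) = -160 (K(A) = 8*((A - A)*A - 20) = 8*(0*A - 20) = 8*(0 - 20) = 8*(-20) = -160)
a(j) = -9/2 (a(j) = -18/4 = -3*3/2 = -9/2)
a((-48 + z(1, 6)) + 48) + K(112) = -9/2 - 160 = -329/2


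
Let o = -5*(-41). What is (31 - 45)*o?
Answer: -2870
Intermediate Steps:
o = 205
(31 - 45)*o = (31 - 45)*205 = -14*205 = -2870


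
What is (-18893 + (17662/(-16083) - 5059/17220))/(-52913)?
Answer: 1744262624239/4884738731460 ≈ 0.35708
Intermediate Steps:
(-18893 + (17662/(-16083) - 5059/17220))/(-52913) = (-18893 + (17662*(-1/16083) - 5059*1/17220))*(-1/52913) = (-18893 + (-17662/16083 - 5059/17220))*(-1/52913) = (-18893 - 128501179/92316420)*(-1/52913) = -1744262624239/92316420*(-1/52913) = 1744262624239/4884738731460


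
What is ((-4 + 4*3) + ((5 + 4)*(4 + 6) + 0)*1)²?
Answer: 9604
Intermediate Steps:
((-4 + 4*3) + ((5 + 4)*(4 + 6) + 0)*1)² = ((-4 + 12) + (9*10 + 0)*1)² = (8 + (90 + 0)*1)² = (8 + 90*1)² = (8 + 90)² = 98² = 9604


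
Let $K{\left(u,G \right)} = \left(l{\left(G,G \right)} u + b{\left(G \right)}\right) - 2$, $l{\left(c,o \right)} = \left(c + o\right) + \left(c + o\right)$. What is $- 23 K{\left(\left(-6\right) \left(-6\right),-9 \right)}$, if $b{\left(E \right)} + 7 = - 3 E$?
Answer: $29394$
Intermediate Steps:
$b{\left(E \right)} = -7 - 3 E$
$l{\left(c,o \right)} = 2 c + 2 o$
$K{\left(u,G \right)} = -9 - 3 G + 4 G u$ ($K{\left(u,G \right)} = \left(\left(2 G + 2 G\right) u - \left(7 + 3 G\right)\right) - 2 = \left(4 G u - \left(7 + 3 G\right)\right) - 2 = \left(-7 - 3 G + 4 G u\right) - 2 = -9 - 3 G + 4 G u$)
$- 23 K{\left(\left(-6\right) \left(-6\right),-9 \right)} = - 23 \left(-9 - -27 + 4 \left(-9\right) \left(\left(-6\right) \left(-6\right)\right)\right) = - 23 \left(-9 + 27 + 4 \left(-9\right) 36\right) = - 23 \left(-9 + 27 - 1296\right) = \left(-23\right) \left(-1278\right) = 29394$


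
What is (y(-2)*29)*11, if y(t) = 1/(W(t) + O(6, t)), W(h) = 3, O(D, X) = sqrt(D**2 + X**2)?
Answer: -957/31 + 638*sqrt(10)/31 ≈ 34.211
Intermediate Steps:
y(t) = 1/(3 + sqrt(36 + t**2)) (y(t) = 1/(3 + sqrt(6**2 + t**2)) = 1/(3 + sqrt(36 + t**2)))
(y(-2)*29)*11 = (29/(3 + sqrt(36 + (-2)**2)))*11 = (29/(3 + sqrt(36 + 4)))*11 = (29/(3 + sqrt(40)))*11 = (29/(3 + 2*sqrt(10)))*11 = 319/(3 + 2*sqrt(10))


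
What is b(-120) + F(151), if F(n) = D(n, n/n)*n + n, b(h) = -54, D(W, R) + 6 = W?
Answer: 21992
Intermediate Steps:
D(W, R) = -6 + W
F(n) = n + n*(-6 + n) (F(n) = (-6 + n)*n + n = n*(-6 + n) + n = n + n*(-6 + n))
b(-120) + F(151) = -54 + 151*(-5 + 151) = -54 + 151*146 = -54 + 22046 = 21992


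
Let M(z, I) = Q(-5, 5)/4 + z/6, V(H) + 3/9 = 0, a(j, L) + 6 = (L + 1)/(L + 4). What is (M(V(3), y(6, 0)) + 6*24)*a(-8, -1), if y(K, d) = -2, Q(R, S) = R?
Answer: -5137/6 ≈ -856.17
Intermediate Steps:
a(j, L) = -6 + (1 + L)/(4 + L) (a(j, L) = -6 + (L + 1)/(L + 4) = -6 + (1 + L)/(4 + L))
V(H) = -1/3 (V(H) = -1/3 + 0 = -1/3)
M(z, I) = -5/4 + z/6
(M(V(3), y(6, 0)) + 6*24)*a(-8, -1) = ((-5/4 + (1/6)*(-1/3)) + 6*24)*((-23 - 5*(-1))/(4 - 1)) = ((-5/4 - 1/18) + 144)*((-23 + 5)/3) = (-47/36 + 144)*((1/3)*(-18)) = (5137/36)*(-6) = -5137/6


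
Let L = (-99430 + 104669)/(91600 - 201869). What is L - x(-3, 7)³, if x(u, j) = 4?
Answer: -7062455/110269 ≈ -64.047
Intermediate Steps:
L = -5239/110269 (L = 5239/(-110269) = 5239*(-1/110269) = -5239/110269 ≈ -0.047511)
L - x(-3, 7)³ = -5239/110269 - 1*4³ = -5239/110269 - 1*64 = -5239/110269 - 64 = -7062455/110269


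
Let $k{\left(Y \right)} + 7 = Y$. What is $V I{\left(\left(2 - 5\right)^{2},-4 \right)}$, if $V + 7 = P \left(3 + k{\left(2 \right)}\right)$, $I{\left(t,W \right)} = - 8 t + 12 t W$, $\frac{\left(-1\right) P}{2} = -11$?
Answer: $25704$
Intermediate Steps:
$P = 22$ ($P = \left(-2\right) \left(-11\right) = 22$)
$k{\left(Y \right)} = -7 + Y$
$I{\left(t,W \right)} = - 8 t + 12 W t$
$V = -51$ ($V = -7 + 22 \left(3 + \left(-7 + 2\right)\right) = -7 + 22 \left(3 - 5\right) = -7 + 22 \left(-2\right) = -7 - 44 = -51$)
$V I{\left(\left(2 - 5\right)^{2},-4 \right)} = - 51 \cdot 4 \left(2 - 5\right)^{2} \left(-2 + 3 \left(-4\right)\right) = - 51 \cdot 4 \left(-3\right)^{2} \left(-2 - 12\right) = - 51 \cdot 4 \cdot 9 \left(-14\right) = \left(-51\right) \left(-504\right) = 25704$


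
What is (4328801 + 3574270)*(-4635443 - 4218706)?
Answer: -69974968191579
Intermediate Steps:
(4328801 + 3574270)*(-4635443 - 4218706) = 7903071*(-8854149) = -69974968191579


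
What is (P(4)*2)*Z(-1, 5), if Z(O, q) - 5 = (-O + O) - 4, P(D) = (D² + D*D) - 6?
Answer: 52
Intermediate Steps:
P(D) = -6 + 2*D² (P(D) = (D² + D²) - 6 = 2*D² - 6 = -6 + 2*D²)
Z(O, q) = 1 (Z(O, q) = 5 + ((-O + O) - 4) = 5 + (0 - 4) = 5 - 4 = 1)
(P(4)*2)*Z(-1, 5) = ((-6 + 2*4²)*2)*1 = ((-6 + 2*16)*2)*1 = ((-6 + 32)*2)*1 = (26*2)*1 = 52*1 = 52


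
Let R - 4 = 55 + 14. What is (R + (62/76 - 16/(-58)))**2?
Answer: 6666559201/1214404 ≈ 5489.6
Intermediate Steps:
R = 73 (R = 4 + (55 + 14) = 4 + 69 = 73)
(R + (62/76 - 16/(-58)))**2 = (73 + (62/76 - 16/(-58)))**2 = (73 + (62*(1/76) - 16*(-1/58)))**2 = (73 + (31/38 + 8/29))**2 = (73 + 1203/1102)**2 = (81649/1102)**2 = 6666559201/1214404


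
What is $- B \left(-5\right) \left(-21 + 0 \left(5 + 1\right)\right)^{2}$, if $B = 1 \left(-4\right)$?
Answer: $-8820$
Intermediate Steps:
$B = -4$
$- B \left(-5\right) \left(-21 + 0 \left(5 + 1\right)\right)^{2} = \left(-1\right) \left(-4\right) \left(-5\right) \left(-21 + 0 \left(5 + 1\right)\right)^{2} = 4 \left(-5\right) \left(-21 + 0 \cdot 6\right)^{2} = - 20 \left(-21 + 0\right)^{2} = - 20 \left(-21\right)^{2} = \left(-20\right) 441 = -8820$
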